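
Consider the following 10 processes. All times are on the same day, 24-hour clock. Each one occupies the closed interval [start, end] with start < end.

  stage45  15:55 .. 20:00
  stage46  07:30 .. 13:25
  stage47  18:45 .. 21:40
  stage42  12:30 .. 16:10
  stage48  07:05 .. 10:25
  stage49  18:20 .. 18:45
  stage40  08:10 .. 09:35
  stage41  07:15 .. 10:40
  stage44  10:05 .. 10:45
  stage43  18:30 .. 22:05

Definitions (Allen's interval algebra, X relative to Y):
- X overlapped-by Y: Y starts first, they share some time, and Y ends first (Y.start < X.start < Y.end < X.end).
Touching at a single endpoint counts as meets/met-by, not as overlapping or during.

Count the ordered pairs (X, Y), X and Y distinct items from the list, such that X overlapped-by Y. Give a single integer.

10

Checking all 90 ordered pairs for relation 'overlapped-by'; matching pairs in alphabetical order:
(stage41, stage48): stage41 overlapped-by stage48 ✓
(stage42, stage46): stage42 overlapped-by stage46 ✓
(stage43, stage45): stage43 overlapped-by stage45 ✓
(stage43, stage49): stage43 overlapped-by stage49 ✓
(stage44, stage41): stage44 overlapped-by stage41 ✓
(stage44, stage48): stage44 overlapped-by stage48 ✓
(stage45, stage42): stage45 overlapped-by stage42 ✓
(stage46, stage41): stage46 overlapped-by stage41 ✓
(stage46, stage48): stage46 overlapped-by stage48 ✓
(stage47, stage45): stage47 overlapped-by stage45 ✓
Count: 10.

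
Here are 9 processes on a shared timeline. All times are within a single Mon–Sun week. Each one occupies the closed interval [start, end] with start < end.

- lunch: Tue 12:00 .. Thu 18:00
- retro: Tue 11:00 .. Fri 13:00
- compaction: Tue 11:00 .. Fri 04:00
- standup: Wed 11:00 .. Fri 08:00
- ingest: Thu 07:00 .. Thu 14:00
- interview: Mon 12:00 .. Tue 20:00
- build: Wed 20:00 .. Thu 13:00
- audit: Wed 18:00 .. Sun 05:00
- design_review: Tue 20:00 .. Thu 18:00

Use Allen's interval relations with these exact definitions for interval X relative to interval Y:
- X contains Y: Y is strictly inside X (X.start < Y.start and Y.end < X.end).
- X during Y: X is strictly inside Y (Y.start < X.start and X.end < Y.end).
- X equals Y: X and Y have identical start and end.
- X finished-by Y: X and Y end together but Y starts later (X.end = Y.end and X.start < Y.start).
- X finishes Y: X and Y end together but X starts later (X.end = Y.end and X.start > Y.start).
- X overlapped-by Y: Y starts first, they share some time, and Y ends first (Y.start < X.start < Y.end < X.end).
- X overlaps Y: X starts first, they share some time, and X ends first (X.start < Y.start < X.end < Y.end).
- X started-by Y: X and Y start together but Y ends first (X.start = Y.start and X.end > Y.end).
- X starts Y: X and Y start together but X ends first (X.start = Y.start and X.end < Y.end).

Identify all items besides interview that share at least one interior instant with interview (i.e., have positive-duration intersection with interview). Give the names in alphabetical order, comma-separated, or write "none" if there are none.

compaction, lunch, retro

Target interview = [Mon 12:00, Tue 20:00].
audit [Wed 18:00, Sun 05:00] → after → no.
build [Wed 20:00, Thu 13:00] → after → no.
compaction [Tue 11:00, Fri 04:00] → overlapped-by → yes.
design_review [Tue 20:00, Thu 18:00] → met-by → no.
ingest [Thu 07:00, Thu 14:00] → after → no.
lunch [Tue 12:00, Thu 18:00] → overlapped-by → yes.
retro [Tue 11:00, Fri 13:00] → overlapped-by → yes.
standup [Wed 11:00, Fri 08:00] → after → no.
Result: compaction, lunch, retro.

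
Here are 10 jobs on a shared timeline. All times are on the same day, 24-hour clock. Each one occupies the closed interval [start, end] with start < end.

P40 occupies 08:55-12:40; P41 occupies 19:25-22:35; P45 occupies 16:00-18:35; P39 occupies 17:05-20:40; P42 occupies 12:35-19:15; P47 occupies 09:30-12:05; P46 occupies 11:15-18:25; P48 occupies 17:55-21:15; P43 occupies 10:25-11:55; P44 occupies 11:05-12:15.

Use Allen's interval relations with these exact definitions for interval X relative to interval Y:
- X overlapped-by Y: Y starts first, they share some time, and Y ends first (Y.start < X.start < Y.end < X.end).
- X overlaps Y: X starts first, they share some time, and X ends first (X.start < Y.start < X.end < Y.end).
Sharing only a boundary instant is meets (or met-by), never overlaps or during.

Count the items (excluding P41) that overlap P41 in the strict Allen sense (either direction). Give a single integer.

2

Target P41 = [19:25, 22:35].
P39 [17:05, 20:40] → overlaps → counts.
P40 [08:55, 12:40] → before → no.
P42 [12:35, 19:15] → before → no.
P43 [10:25, 11:55] → before → no.
P44 [11:05, 12:15] → before → no.
P45 [16:00, 18:35] → before → no.
P46 [11:15, 18:25] → before → no.
P47 [09:30, 12:05] → before → no.
P48 [17:55, 21:15] → overlaps → counts.
Total: 2.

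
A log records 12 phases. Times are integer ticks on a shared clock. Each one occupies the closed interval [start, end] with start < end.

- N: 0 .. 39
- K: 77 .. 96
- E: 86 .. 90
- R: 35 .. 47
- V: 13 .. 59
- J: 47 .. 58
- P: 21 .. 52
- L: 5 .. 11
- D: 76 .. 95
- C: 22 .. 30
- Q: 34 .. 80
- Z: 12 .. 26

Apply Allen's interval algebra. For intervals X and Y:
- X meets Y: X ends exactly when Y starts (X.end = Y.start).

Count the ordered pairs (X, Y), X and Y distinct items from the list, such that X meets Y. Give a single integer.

1

Checking all 132 ordered pairs for relation 'meets'; matching pairs in alphabetical order:
(R, J): R meets J ✓
Count: 1.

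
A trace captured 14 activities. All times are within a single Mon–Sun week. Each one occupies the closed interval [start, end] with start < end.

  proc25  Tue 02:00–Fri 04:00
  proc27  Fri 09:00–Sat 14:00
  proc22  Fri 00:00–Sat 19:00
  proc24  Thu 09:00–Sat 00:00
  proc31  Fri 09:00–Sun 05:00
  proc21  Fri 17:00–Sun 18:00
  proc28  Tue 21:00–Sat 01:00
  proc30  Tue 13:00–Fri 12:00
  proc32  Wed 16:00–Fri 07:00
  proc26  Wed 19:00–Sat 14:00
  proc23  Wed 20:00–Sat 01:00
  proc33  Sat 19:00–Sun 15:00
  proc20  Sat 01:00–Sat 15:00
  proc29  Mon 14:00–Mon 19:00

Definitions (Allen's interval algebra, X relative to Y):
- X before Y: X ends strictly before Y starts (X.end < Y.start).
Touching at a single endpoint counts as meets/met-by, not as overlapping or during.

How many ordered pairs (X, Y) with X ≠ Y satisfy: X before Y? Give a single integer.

33

Checking all 182 ordered pairs for relation 'before'; matching pairs in alphabetical order:
(proc20, proc33): proc20 before proc33 ✓
(proc23, proc33): proc23 before proc33 ✓
(proc24, proc20): proc24 before proc20 ✓
(proc24, proc33): proc24 before proc33 ✓
(proc25, proc20): proc25 before proc20 ✓
(proc25, proc21): proc25 before proc21 ✓
(proc25, proc27): proc25 before proc27 ✓
(proc25, proc31): proc25 before proc31 ✓
(proc25, proc33): proc25 before proc33 ✓
(proc26, proc33): proc26 before proc33 ✓
(proc27, proc33): proc27 before proc33 ✓
(proc28, proc33): proc28 before proc33 ✓
(proc29, proc20): proc29 before proc20 ✓
(proc29, proc21): proc29 before proc21 ✓
(proc29, proc22): proc29 before proc22 ✓
(proc29, proc23): proc29 before proc23 ✓
(proc29, proc24): proc29 before proc24 ✓
(proc29, proc25): proc29 before proc25 ✓
(proc29, proc26): proc29 before proc26 ✓
(proc29, proc27): proc29 before proc27 ✓
(proc29, proc28): proc29 before proc28 ✓
(proc29, proc30): proc29 before proc30 ✓
(proc29, proc31): proc29 before proc31 ✓
(proc29, proc32): proc29 before proc32 ✓
... plus 9 further pairs not listed.
Count: 33.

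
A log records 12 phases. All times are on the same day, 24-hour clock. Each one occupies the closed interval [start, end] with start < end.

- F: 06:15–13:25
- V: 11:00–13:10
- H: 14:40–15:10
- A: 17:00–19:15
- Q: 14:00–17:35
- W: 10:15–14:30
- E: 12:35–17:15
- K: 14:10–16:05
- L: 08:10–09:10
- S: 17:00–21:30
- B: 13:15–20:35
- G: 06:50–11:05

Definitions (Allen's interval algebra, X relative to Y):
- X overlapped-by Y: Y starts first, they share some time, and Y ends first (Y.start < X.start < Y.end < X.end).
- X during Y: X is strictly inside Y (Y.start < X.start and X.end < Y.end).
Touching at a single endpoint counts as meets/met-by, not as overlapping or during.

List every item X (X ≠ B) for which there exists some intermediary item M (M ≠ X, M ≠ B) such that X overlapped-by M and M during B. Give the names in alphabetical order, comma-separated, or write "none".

Target B = [13:15, 20:35].
Intermediaries M with M during B: A, H, K, Q.
Via A — items with X overlapped-by A: none.
Via H — items with X overlapped-by H: none.
Via K — items with X overlapped-by K: none.
Via Q — items with X overlapped-by Q: A, S.
Union: A, S.

A, S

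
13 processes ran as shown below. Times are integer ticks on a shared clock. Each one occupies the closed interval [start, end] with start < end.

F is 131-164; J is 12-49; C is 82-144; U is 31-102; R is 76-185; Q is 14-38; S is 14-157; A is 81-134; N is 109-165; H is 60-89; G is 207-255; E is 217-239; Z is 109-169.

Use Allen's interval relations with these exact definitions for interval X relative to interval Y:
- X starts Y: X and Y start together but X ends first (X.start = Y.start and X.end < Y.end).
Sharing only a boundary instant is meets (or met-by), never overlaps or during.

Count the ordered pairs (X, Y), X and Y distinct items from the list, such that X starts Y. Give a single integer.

2

Checking all 156 ordered pairs for relation 'starts'; matching pairs in alphabetical order:
(N, Z): N starts Z ✓
(Q, S): Q starts S ✓
Count: 2.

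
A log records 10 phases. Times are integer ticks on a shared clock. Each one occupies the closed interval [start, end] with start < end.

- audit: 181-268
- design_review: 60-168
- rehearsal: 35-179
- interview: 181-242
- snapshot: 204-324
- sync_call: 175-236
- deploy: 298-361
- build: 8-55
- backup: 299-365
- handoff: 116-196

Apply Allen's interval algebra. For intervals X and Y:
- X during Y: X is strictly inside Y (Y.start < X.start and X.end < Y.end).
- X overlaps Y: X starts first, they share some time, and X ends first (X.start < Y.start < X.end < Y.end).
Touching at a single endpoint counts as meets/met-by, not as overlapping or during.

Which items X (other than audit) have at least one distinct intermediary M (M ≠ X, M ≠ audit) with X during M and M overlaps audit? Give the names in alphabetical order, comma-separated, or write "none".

none

Target audit = [181, 268].
Intermediaries M with M overlaps audit: handoff, sync_call.
Via handoff — items with X during handoff: none.
Via sync_call — items with X during sync_call: none.
Union: none.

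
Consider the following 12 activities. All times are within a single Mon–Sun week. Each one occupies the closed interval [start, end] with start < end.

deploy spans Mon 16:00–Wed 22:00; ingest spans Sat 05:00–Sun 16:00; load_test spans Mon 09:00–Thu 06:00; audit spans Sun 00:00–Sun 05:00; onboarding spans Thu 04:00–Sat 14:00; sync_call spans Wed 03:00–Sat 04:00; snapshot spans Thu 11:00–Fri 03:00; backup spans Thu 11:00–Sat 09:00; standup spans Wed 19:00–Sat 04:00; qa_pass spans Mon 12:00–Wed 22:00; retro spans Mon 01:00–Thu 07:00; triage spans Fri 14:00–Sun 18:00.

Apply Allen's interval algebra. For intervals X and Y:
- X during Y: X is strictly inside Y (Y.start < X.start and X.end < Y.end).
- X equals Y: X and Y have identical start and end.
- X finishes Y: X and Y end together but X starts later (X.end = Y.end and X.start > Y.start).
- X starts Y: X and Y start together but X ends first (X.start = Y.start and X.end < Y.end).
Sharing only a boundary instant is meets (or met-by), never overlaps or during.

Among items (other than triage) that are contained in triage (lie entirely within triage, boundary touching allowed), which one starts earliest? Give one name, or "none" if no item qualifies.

Target triage = [Fri 14:00, Sun 18:00].
audit [Sun 00:00, Sun 05:00] → during → candidate.
backup [Thu 11:00, Sat 09:00] → overlaps → excluded.
deploy [Mon 16:00, Wed 22:00] → before → excluded.
ingest [Sat 05:00, Sun 16:00] → during → candidate.
load_test [Mon 09:00, Thu 06:00] → before → excluded.
onboarding [Thu 04:00, Sat 14:00] → overlaps → excluded.
qa_pass [Mon 12:00, Wed 22:00] → before → excluded.
retro [Mon 01:00, Thu 07:00] → before → excluded.
snapshot [Thu 11:00, Fri 03:00] → before → excluded.
standup [Wed 19:00, Sat 04:00] → overlaps → excluded.
sync_call [Wed 03:00, Sat 04:00] → overlaps → excluded.
Among candidates, earliest start is Sat 05:00 → ingest.

ingest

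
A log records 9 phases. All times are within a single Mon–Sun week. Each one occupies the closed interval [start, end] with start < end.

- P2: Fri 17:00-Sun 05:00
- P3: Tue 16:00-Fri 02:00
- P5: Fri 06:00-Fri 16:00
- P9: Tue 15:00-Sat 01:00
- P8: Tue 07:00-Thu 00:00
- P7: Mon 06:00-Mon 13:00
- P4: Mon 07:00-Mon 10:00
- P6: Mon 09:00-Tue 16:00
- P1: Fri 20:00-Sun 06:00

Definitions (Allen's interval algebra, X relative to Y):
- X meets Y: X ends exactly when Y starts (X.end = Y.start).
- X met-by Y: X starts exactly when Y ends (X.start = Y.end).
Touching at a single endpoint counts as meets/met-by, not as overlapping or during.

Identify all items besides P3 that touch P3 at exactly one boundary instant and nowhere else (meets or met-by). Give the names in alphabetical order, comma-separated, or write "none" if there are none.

Target P3 = [Tue 16:00, Fri 02:00].
P1 [Fri 20:00, Sun 06:00] → after → no.
P2 [Fri 17:00, Sun 05:00] → after → no.
P4 [Mon 07:00, Mon 10:00] → before → no.
P5 [Fri 06:00, Fri 16:00] → after → no.
P6 [Mon 09:00, Tue 16:00] → meets → yes.
P7 [Mon 06:00, Mon 13:00] → before → no.
P8 [Tue 07:00, Thu 00:00] → overlaps → no.
P9 [Tue 15:00, Sat 01:00] → contains → no.
Result: P6.

P6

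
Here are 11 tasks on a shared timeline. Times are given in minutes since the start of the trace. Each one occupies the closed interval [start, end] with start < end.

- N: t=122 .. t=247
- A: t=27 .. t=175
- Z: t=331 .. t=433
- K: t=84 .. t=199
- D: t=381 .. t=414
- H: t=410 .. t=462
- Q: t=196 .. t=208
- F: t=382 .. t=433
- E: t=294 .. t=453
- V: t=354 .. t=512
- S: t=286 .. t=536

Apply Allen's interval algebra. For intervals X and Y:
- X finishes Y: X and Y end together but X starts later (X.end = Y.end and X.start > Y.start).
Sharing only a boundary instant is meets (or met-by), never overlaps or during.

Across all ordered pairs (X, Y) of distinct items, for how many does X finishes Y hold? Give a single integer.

Checking all 110 ordered pairs for relation 'finishes'; matching pairs in alphabetical order:
(F, Z): F finishes Z ✓
Count: 1.

1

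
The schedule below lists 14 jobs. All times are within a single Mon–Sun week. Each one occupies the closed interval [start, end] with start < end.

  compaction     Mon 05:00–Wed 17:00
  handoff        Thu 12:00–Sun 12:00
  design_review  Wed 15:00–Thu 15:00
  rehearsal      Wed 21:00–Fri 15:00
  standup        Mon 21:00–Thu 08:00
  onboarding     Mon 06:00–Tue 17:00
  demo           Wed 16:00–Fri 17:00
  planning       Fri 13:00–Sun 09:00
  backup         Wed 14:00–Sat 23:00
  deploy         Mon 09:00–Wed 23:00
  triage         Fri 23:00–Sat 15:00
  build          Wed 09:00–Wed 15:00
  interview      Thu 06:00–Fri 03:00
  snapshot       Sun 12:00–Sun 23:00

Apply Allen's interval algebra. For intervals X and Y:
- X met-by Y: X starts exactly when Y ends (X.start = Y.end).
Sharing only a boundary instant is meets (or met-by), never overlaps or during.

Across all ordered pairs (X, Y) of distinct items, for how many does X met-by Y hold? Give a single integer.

Checking all 182 ordered pairs for relation 'met-by'; matching pairs in alphabetical order:
(design_review, build): design_review met-by build ✓
(snapshot, handoff): snapshot met-by handoff ✓
Count: 2.

2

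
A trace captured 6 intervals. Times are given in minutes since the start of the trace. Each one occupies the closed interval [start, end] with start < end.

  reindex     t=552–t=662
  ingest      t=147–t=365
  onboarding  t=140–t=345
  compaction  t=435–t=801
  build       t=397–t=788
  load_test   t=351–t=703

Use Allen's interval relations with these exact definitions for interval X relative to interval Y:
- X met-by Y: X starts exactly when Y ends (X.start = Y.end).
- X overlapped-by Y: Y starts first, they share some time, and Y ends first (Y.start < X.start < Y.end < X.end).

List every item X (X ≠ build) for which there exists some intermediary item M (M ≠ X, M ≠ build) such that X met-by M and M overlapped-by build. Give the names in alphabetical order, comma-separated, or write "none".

Target build = [t=397, t=788].
Intermediaries M with M overlapped-by build: compaction.
Via compaction — items with X met-by compaction: none.
Union: none.

none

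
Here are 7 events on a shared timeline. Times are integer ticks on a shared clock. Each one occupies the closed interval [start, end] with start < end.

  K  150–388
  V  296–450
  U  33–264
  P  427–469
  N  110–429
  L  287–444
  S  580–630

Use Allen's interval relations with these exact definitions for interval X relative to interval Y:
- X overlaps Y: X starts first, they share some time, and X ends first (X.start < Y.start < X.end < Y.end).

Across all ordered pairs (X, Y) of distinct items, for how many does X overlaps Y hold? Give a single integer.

Checking all 42 ordered pairs for relation 'overlaps'; matching pairs in alphabetical order:
(K, L): K overlaps L ✓
(K, V): K overlaps V ✓
(L, P): L overlaps P ✓
(L, V): L overlaps V ✓
(N, L): N overlaps L ✓
(N, P): N overlaps P ✓
(N, V): N overlaps V ✓
(U, K): U overlaps K ✓
(U, N): U overlaps N ✓
(V, P): V overlaps P ✓
Count: 10.

10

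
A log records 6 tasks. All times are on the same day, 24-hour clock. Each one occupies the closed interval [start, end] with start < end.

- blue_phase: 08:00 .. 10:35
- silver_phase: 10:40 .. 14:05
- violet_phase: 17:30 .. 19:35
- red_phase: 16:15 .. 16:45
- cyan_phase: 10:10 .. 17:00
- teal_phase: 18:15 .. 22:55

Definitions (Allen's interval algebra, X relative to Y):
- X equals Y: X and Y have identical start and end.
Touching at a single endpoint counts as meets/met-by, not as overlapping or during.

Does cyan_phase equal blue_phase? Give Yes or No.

cyan_phase = [10:10, 17:00], blue_phase = [08:00, 10:35].
Actual relation of cyan_phase to blue_phase: overlapped-by.
Asked whether 'equals' holds → No.

No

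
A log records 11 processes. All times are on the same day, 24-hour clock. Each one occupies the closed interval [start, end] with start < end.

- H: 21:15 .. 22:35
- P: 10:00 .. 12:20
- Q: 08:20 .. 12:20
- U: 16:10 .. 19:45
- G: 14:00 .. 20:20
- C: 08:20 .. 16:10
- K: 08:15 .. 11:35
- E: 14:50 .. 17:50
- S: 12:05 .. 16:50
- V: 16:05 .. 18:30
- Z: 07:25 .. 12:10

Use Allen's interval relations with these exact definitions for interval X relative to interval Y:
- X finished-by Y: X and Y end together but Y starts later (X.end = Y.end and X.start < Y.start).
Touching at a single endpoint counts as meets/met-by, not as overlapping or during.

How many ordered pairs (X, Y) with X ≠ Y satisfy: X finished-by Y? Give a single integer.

Checking all 110 ordered pairs for relation 'finished-by'; matching pairs in alphabetical order:
(Q, P): Q finished-by P ✓
Count: 1.

1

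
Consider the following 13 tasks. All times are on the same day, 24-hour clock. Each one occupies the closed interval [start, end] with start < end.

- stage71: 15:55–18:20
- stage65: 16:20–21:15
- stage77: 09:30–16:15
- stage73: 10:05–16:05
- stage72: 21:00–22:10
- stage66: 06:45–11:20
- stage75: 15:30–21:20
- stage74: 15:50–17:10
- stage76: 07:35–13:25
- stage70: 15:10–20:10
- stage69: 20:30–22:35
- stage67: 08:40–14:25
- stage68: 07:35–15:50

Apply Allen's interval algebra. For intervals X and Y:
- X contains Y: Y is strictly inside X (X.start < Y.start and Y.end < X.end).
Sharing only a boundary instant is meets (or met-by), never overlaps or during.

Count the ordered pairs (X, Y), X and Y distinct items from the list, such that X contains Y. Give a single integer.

8

Checking all 156 ordered pairs for relation 'contains'; matching pairs in alphabetical order:
(stage68, stage67): stage68 contains stage67 ✓
(stage69, stage72): stage69 contains stage72 ✓
(stage70, stage71): stage70 contains stage71 ✓
(stage70, stage74): stage70 contains stage74 ✓
(stage75, stage65): stage75 contains stage65 ✓
(stage75, stage71): stage75 contains stage71 ✓
(stage75, stage74): stage75 contains stage74 ✓
(stage77, stage73): stage77 contains stage73 ✓
Count: 8.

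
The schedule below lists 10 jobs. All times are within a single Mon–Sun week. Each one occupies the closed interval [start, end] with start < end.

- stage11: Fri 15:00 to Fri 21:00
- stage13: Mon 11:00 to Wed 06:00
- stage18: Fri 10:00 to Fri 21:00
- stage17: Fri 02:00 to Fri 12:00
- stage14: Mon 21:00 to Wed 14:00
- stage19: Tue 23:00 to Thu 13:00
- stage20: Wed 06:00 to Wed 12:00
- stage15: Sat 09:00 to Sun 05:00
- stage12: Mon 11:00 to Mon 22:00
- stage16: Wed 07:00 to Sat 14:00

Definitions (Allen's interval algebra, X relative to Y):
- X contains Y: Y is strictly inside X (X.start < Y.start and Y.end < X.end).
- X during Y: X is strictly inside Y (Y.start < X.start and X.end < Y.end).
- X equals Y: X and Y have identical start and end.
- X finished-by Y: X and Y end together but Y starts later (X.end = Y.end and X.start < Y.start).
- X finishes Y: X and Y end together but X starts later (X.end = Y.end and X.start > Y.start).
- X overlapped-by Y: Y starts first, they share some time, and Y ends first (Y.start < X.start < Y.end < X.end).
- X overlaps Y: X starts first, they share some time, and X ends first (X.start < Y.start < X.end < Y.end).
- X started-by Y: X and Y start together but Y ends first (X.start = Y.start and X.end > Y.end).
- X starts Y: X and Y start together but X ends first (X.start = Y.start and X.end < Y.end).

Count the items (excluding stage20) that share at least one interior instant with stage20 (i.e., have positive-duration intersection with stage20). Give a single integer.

3

Target stage20 = [Wed 06:00, Wed 12:00].
stage11 [Fri 15:00, Fri 21:00] → after → no.
stage12 [Mon 11:00, Mon 22:00] → before → no.
stage13 [Mon 11:00, Wed 06:00] → meets → no.
stage14 [Mon 21:00, Wed 14:00] → contains → counts.
stage15 [Sat 09:00, Sun 05:00] → after → no.
stage16 [Wed 07:00, Sat 14:00] → overlapped-by → counts.
stage17 [Fri 02:00, Fri 12:00] → after → no.
stage18 [Fri 10:00, Fri 21:00] → after → no.
stage19 [Tue 23:00, Thu 13:00] → contains → counts.
Total: 3.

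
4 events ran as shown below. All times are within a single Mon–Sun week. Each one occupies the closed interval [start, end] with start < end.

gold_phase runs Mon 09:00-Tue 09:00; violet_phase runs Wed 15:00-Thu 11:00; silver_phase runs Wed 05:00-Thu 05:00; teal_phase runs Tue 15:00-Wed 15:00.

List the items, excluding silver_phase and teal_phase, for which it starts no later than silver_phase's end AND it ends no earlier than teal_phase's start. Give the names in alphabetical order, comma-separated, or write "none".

violet_phase

Conditions: its start is no later than silver_phase's end (X.start <= Thu 05:00) AND its end is no earlier than teal_phase's start (X.end >= Tue 15:00).
gold_phase: start Mon 09:00 <= Thu 05:00? ✓; end Tue 09:00 >= Tue 15:00? ✗ → no.
violet_phase: start Wed 15:00 <= Thu 05:00? ✓; end Thu 11:00 >= Tue 15:00? ✓ → yes.
Result: violet_phase.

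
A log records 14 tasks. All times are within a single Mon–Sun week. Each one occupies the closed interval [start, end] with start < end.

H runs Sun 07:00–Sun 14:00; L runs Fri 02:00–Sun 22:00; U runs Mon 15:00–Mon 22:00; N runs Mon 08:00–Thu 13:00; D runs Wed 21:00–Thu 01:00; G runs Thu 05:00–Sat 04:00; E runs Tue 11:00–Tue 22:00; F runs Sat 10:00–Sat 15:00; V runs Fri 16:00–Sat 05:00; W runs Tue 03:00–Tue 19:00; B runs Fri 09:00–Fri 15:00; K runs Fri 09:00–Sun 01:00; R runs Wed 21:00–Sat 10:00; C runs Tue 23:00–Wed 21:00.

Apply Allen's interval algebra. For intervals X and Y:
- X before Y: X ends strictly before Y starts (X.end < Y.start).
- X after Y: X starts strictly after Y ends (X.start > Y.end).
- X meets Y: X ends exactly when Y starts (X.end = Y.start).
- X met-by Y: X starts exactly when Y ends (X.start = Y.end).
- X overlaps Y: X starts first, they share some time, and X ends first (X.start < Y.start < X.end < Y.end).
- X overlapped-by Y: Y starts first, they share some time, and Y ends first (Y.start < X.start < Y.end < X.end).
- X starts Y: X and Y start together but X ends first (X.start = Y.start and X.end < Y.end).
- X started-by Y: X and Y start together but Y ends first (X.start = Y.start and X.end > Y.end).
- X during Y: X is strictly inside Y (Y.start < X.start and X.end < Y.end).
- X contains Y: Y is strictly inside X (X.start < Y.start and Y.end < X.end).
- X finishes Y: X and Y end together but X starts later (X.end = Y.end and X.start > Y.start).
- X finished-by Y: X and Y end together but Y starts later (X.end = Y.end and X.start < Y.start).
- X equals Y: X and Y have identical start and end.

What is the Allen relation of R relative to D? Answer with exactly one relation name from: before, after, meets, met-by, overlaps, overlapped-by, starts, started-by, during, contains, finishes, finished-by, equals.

R = [Wed 21:00, Sat 10:00]; D = [Wed 21:00, Thu 01:00].
Compare endpoints: R.start = D.start, R.start < D.end, R.end > D.start, R.end > D.end.
That pattern is 'started-by'.

started-by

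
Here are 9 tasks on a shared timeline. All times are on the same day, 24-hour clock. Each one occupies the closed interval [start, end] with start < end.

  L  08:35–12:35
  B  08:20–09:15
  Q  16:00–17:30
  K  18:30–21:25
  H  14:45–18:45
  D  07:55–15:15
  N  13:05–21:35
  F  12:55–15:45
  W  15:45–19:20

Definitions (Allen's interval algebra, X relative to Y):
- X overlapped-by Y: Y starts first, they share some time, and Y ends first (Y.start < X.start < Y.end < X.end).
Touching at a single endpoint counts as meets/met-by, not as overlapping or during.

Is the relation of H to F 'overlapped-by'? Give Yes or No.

Yes

H = [14:45, 18:45], F = [12:55, 15:45].
Actual relation of H to F: overlapped-by.
Asked whether 'overlapped-by' holds → Yes.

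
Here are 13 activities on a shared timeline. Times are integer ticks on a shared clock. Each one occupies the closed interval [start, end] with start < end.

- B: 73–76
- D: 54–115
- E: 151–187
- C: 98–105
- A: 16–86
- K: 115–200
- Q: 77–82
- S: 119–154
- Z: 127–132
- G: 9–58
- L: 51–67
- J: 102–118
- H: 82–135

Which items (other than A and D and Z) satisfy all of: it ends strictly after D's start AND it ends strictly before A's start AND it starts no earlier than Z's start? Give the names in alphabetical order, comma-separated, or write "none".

Conditions: its end is strictly after D's start (X.end > 54) AND its end is strictly before A's start (X.end < 16) AND its start is no earlier than Z's start (X.start >= 127).
B: end 76 > 54? ✓; end 76 < 16? ✗; start 73 >= 127? ✗ → no.
C: end 105 > 54? ✓; end 105 < 16? ✗; start 98 >= 127? ✗ → no.
E: end 187 > 54? ✓; end 187 < 16? ✗; start 151 >= 127? ✓ → no.
G: end 58 > 54? ✓; end 58 < 16? ✗; start 9 >= 127? ✗ → no.
H: end 135 > 54? ✓; end 135 < 16? ✗; start 82 >= 127? ✗ → no.
J: end 118 > 54? ✓; end 118 < 16? ✗; start 102 >= 127? ✗ → no.
K: end 200 > 54? ✓; end 200 < 16? ✗; start 115 >= 127? ✗ → no.
L: end 67 > 54? ✓; end 67 < 16? ✗; start 51 >= 127? ✗ → no.
Q: end 82 > 54? ✓; end 82 < 16? ✗; start 77 >= 127? ✗ → no.
S: end 154 > 54? ✓; end 154 < 16? ✗; start 119 >= 127? ✗ → no.
Result: none.

none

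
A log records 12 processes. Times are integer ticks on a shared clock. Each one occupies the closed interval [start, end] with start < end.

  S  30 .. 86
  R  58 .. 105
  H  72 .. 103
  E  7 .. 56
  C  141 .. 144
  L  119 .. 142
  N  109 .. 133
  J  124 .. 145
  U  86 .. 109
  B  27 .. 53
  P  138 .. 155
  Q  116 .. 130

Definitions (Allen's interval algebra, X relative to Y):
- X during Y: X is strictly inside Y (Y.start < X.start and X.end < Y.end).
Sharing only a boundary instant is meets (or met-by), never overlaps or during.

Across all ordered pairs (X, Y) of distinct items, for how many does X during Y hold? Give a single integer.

Checking all 132 ordered pairs for relation 'during'; matching pairs in alphabetical order:
(B, E): B during E ✓
(C, J): C during J ✓
(C, P): C during P ✓
(H, R): H during R ✓
(Q, N): Q during N ✓
Count: 5.

5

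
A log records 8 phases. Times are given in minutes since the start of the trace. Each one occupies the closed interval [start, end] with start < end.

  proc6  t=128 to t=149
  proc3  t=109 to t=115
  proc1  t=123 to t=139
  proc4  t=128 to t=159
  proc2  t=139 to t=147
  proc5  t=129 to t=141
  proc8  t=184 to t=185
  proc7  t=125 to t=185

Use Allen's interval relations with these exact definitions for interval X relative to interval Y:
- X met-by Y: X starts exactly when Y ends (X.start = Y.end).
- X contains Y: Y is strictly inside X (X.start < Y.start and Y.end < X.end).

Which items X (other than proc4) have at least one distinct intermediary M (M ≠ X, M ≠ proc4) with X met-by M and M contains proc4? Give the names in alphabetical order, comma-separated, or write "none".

Target proc4 = [t=128, t=159].
Intermediaries M with M contains proc4: proc7.
Via proc7 — items with X met-by proc7: none.
Union: none.

none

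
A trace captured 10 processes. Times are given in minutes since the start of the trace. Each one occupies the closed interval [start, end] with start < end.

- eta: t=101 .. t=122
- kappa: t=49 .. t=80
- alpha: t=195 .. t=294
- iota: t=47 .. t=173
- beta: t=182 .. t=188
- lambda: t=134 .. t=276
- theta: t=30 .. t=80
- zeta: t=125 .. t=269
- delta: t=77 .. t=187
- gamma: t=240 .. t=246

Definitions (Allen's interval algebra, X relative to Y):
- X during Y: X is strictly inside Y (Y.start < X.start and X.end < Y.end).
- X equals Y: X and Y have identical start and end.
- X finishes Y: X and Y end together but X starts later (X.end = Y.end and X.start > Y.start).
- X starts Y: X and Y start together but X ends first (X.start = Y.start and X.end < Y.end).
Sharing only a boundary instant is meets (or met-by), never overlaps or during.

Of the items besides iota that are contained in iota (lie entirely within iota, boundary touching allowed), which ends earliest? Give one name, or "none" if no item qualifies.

Target iota = [t=47, t=173].
alpha [t=195, t=294] → after → excluded.
beta [t=182, t=188] → after → excluded.
delta [t=77, t=187] → overlapped-by → excluded.
eta [t=101, t=122] → during → candidate.
gamma [t=240, t=246] → after → excluded.
kappa [t=49, t=80] → during → candidate.
lambda [t=134, t=276] → overlapped-by → excluded.
theta [t=30, t=80] → overlaps → excluded.
zeta [t=125, t=269] → overlapped-by → excluded.
Among candidates, earliest end is t=80 → kappa.

kappa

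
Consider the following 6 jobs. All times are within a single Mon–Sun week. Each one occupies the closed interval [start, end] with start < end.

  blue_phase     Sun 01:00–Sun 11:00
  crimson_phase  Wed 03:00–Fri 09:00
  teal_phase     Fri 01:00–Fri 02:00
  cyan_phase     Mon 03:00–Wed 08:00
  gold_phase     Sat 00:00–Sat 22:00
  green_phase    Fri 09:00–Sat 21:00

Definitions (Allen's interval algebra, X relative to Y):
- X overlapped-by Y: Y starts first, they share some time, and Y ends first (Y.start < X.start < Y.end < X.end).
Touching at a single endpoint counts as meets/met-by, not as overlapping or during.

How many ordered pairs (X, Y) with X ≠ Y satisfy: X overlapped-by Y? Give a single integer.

2

Checking all 30 ordered pairs for relation 'overlapped-by'; matching pairs in alphabetical order:
(crimson_phase, cyan_phase): crimson_phase overlapped-by cyan_phase ✓
(gold_phase, green_phase): gold_phase overlapped-by green_phase ✓
Count: 2.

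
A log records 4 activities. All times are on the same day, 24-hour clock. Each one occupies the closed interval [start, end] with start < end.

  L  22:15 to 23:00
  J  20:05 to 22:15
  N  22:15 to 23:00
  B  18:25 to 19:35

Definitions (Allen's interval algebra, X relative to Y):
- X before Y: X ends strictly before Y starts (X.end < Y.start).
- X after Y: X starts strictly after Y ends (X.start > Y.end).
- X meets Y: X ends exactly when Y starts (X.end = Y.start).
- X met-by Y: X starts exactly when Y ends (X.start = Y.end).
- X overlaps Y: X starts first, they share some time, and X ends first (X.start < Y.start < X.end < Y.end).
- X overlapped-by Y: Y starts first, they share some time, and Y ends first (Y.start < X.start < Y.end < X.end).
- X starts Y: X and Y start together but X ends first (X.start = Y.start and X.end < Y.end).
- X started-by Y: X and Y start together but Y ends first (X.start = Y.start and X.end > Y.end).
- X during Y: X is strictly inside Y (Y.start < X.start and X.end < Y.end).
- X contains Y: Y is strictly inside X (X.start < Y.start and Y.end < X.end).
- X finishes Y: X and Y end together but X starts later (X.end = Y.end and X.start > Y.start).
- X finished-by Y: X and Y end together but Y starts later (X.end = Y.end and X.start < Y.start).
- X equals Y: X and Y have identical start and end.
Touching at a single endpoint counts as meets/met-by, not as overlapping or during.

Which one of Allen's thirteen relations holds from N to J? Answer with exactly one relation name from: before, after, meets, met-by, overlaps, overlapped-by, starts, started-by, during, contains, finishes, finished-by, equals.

met-by

N = [22:15, 23:00]; J = [20:05, 22:15].
Compare endpoints: N.start > J.start, N.start = J.end, N.end > J.start, N.end > J.end.
That pattern is 'met-by'.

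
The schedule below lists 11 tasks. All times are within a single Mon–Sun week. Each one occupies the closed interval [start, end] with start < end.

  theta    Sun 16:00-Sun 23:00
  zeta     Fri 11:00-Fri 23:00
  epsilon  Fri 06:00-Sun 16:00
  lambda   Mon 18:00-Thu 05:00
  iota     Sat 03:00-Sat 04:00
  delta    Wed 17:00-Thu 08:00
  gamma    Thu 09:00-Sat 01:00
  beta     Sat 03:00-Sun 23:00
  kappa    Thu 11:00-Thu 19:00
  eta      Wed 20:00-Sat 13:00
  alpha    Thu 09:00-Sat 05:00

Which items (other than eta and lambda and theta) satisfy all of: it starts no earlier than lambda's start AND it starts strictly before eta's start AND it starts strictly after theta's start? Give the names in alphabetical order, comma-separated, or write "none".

none

Conditions: its start is no earlier than lambda's start (X.start >= Mon 18:00) AND its start is strictly before eta's start (X.start < Wed 20:00) AND its start is strictly after theta's start (X.start > Sun 16:00).
alpha: start Thu 09:00 >= Mon 18:00? ✓; start Thu 09:00 < Wed 20:00? ✗; start Thu 09:00 > Sun 16:00? ✗ → no.
beta: start Sat 03:00 >= Mon 18:00? ✓; start Sat 03:00 < Wed 20:00? ✗; start Sat 03:00 > Sun 16:00? ✗ → no.
delta: start Wed 17:00 >= Mon 18:00? ✓; start Wed 17:00 < Wed 20:00? ✓; start Wed 17:00 > Sun 16:00? ✗ → no.
epsilon: start Fri 06:00 >= Mon 18:00? ✓; start Fri 06:00 < Wed 20:00? ✗; start Fri 06:00 > Sun 16:00? ✗ → no.
gamma: start Thu 09:00 >= Mon 18:00? ✓; start Thu 09:00 < Wed 20:00? ✗; start Thu 09:00 > Sun 16:00? ✗ → no.
iota: start Sat 03:00 >= Mon 18:00? ✓; start Sat 03:00 < Wed 20:00? ✗; start Sat 03:00 > Sun 16:00? ✗ → no.
kappa: start Thu 11:00 >= Mon 18:00? ✓; start Thu 11:00 < Wed 20:00? ✗; start Thu 11:00 > Sun 16:00? ✗ → no.
zeta: start Fri 11:00 >= Mon 18:00? ✓; start Fri 11:00 < Wed 20:00? ✗; start Fri 11:00 > Sun 16:00? ✗ → no.
Result: none.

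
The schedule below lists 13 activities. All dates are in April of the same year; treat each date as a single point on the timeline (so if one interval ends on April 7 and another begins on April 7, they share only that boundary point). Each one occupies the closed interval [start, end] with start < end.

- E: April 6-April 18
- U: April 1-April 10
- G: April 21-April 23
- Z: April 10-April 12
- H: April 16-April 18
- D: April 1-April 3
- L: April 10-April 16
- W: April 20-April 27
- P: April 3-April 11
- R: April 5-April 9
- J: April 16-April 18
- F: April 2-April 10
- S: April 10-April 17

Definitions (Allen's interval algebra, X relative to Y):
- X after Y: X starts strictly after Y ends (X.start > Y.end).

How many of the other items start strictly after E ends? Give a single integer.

2

Target E = [April 6, April 18].
D [April 1, April 3] → before → no.
F [April 2, April 10] → overlaps → no.
G [April 21, April 23] → after → counts.
H [April 16, April 18] → finishes → no.
J [April 16, April 18] → finishes → no.
L [April 10, April 16] → during → no.
P [April 3, April 11] → overlaps → no.
R [April 5, April 9] → overlaps → no.
S [April 10, April 17] → during → no.
U [April 1, April 10] → overlaps → no.
W [April 20, April 27] → after → counts.
Z [April 10, April 12] → during → no.
Total: 2.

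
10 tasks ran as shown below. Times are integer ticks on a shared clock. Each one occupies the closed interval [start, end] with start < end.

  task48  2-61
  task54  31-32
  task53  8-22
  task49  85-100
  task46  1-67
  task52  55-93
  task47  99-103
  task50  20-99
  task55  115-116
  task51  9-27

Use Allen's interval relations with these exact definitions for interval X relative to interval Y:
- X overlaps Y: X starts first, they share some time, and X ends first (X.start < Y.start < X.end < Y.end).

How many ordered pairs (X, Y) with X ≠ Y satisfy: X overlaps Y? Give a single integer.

10

Checking all 90 ordered pairs for relation 'overlaps'; matching pairs in alphabetical order:
(task46, task50): task46 overlaps task50 ✓
(task46, task52): task46 overlaps task52 ✓
(task48, task50): task48 overlaps task50 ✓
(task48, task52): task48 overlaps task52 ✓
(task49, task47): task49 overlaps task47 ✓
(task50, task49): task50 overlaps task49 ✓
(task51, task50): task51 overlaps task50 ✓
(task52, task49): task52 overlaps task49 ✓
(task53, task50): task53 overlaps task50 ✓
(task53, task51): task53 overlaps task51 ✓
Count: 10.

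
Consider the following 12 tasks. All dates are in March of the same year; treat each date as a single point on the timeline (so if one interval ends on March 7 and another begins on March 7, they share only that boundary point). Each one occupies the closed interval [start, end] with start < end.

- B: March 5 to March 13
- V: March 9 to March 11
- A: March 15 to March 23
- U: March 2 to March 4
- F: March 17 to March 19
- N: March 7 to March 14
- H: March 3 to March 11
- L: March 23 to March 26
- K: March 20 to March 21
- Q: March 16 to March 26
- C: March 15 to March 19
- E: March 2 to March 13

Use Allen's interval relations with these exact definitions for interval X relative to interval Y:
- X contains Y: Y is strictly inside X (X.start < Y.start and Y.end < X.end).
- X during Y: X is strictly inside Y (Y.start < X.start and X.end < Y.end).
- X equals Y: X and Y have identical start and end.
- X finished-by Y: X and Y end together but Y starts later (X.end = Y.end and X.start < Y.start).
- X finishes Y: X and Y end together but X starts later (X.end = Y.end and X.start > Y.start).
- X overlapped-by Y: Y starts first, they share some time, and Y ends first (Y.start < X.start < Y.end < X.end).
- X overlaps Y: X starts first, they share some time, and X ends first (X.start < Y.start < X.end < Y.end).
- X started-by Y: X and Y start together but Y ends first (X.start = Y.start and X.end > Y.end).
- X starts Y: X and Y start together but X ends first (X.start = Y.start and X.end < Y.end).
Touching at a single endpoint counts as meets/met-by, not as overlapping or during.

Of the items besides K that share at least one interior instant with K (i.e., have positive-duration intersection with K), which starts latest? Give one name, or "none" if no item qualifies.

Target K = [March 20, March 21].
A [March 15, March 23] → contains → candidate.
B [March 5, March 13] → before → excluded.
C [March 15, March 19] → before → excluded.
E [March 2, March 13] → before → excluded.
F [March 17, March 19] → before → excluded.
H [March 3, March 11] → before → excluded.
L [March 23, March 26] → after → excluded.
N [March 7, March 14] → before → excluded.
Q [March 16, March 26] → contains → candidate.
U [March 2, March 4] → before → excluded.
V [March 9, March 11] → before → excluded.
Among candidates, latest start is March 16 → Q.

Q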